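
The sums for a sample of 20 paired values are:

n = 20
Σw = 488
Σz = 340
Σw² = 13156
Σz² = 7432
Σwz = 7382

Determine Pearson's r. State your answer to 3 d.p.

r = (nΣwz − ΣwΣz) / √[(nΣw² − (Σw)²)(nΣz² − (Σz)²)]
Numerator: 20×7382 − 488×340 = -18280
Denominator: √[(263120 − 238144)(148640 − 115600)] = √[24976 × 33040] = 28726.4171
r = -18280 / 28726.4171 ≈ -0.636

-0.636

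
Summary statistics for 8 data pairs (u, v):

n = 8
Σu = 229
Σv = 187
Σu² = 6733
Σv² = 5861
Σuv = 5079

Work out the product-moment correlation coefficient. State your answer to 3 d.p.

-0.532

r = (nΣuv − ΣuΣv) / √[(nΣu² − (Σu)²)(nΣv² − (Σv)²)]
Numerator: 8×5079 − 229×187 = -2191
Denominator: √[(53864 − 52441)(46888 − 34969)] = √[1423 × 11919] = 4118.3415
r = -2191 / 4118.3415 ≈ -0.532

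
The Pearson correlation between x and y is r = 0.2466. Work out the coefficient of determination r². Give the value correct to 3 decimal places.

0.061

r² = (0.2466)² = 0.061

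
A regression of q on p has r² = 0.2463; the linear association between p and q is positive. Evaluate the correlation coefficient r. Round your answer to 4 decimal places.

0.4963

|r| = √0.2463 = 0.4963
The association is positive, so r = 0.4963.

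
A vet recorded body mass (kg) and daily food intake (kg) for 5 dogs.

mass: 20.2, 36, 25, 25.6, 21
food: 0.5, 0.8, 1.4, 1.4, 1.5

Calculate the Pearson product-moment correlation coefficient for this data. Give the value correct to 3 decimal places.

n = 5, Σx = 127.8, Σy = 5.6, Σx² = 3425.4, Σy² = 7.06, Σxy = 141.24
nΣxy − ΣxΣy = 706.2 − 715.68 = -9.48
nΣx² − (Σx)² = 17127 − 16332.84 = 794.16; nΣy² − (Σy)² = 35.3 − 31.36 = 3.94
r = -9.48 / √(794.16 × 3.94) = -9.48 / 55.9374 ≈ -0.169

-0.169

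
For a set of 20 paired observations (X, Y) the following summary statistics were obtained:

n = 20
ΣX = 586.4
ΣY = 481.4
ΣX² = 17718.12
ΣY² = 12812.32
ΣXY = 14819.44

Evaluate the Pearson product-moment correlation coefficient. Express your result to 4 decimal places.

0.8789

r = (nΣXY − ΣXΣY) / √[(nΣX² − (ΣX)²)(nΣY² − (ΣY)²)]
Numerator: 20×14819.44 − 586.4×481.4 = 14095.84
Denominator: √[(354362.4 − 343864.96)(256246.4 − 231745.96)] = √[10497.44 × 24500.44] = 16037.2036
r = 14095.84 / 16037.2036 ≈ 0.8789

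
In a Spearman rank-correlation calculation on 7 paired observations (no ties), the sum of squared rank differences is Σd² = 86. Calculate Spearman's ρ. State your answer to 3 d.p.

ρ = 1 − 6Σd² / [n(n²−1)] = 1 − 6×86 / (7×48)
  = 1 − 516/336 = 1 − 1.5357 ≈ -0.536

-0.536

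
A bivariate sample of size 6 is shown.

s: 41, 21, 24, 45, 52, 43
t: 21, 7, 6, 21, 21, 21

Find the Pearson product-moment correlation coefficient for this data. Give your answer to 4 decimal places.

0.9467

n = 6, Σs = 226, Σt = 97, Σs² = 9276, Σt² = 1849, Σst = 4092
nΣst − ΣsΣt = 24552 − 21922 = 2630
nΣs² − (Σs)² = 55656 − 51076 = 4580; nΣt² − (Σt)² = 11094 − 9409 = 1685
r = 2630 / √(4580 × 1685) = 2630 / 2778.0029 ≈ 0.9467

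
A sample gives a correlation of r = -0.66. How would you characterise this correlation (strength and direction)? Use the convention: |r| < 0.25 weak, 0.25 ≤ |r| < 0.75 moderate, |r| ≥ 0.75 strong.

r = -0.66 < 0 so the relationship is negative.
|r| = 0.66, which falls in the moderate range.

moderate negative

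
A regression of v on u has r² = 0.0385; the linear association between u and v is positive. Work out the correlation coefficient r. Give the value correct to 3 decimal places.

0.196

|r| = √0.0385 = 0.196
The association is positive, so r = 0.196.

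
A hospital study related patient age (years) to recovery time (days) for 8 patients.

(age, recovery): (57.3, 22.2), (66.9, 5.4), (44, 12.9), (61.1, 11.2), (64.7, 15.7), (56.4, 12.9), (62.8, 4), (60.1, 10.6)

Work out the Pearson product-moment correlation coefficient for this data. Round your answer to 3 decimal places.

n = 8, Σx = 473.3, Σy = 94.9, Σx² = 28351.01, Σy² = 1355.11, Σxy = 5516.85
nΣxy − ΣxΣy = 44134.8 − 44916.17 = -781.37
nΣx² − (Σx)² = 226808.08 − 224012.89 = 2795.19; nΣy² − (Σy)² = 10840.88 − 9006.01 = 1834.87
r = -781.37 / √(2795.19 × 1834.87) = -781.37 / 2264.6877 ≈ -0.345

-0.345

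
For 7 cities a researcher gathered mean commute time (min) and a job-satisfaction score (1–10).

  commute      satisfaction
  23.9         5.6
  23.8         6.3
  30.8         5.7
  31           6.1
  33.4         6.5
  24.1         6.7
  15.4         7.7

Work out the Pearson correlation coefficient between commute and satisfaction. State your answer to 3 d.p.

n = 7, Σx = 182.4, Σy = 44.6, Σx² = 4980.82, Σy² = 287.18, Σxy = 1145.59
nΣxy − ΣxΣy = 8019.13 − 8135.04 = -115.91
nΣx² − (Σx)² = 34865.74 − 33269.76 = 1595.98; nΣy² − (Σy)² = 2010.26 − 1989.16 = 21.1
r = -115.91 / √(1595.98 × 21.1) = -115.91 / 183.5080 ≈ -0.632

-0.632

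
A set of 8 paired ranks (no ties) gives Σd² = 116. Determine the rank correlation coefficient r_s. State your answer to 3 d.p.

ρ = 1 − 6Σd² / [n(n²−1)] = 1 − 6×116 / (8×63)
  = 1 − 696/504 = 1 − 1.3810 ≈ -0.381

-0.381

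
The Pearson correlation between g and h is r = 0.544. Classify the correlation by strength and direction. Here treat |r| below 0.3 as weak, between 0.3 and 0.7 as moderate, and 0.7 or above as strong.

r = 0.544 > 0 so the relationship is positive.
|r| = 0.544, which falls in the moderate range.

moderate positive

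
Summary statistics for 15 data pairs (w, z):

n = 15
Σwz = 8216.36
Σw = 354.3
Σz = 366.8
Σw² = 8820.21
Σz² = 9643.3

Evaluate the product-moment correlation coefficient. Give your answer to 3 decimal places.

r = (nΣwz − ΣwΣz) / √[(nΣw² − (Σw)²)(nΣz² − (Σz)²)]
Numerator: 15×8216.36 − 354.3×366.8 = -6711.84
Denominator: √[(132303.15 − 125528.49)(144649.5 − 134542.24)] = √[6774.66 × 10107.26] = 8274.8565
r = -6711.84 / 8274.8565 ≈ -0.811

-0.811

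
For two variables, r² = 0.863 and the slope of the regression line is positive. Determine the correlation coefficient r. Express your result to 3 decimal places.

0.929

|r| = √0.863 = 0.929
The association is positive, so r = 0.929.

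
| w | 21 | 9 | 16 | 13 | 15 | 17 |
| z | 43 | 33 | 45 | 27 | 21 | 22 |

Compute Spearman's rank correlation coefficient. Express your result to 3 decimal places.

0.200

Rank w: 6, 1, 4, 2, 3, 5
Rank z: 5, 4, 6, 3, 1, 2
d = rank(w) − rank(z): 1, -3, -2, -1, 2, 3; Σd² = 28
ρ = 1 − 6Σd² / [n(n²−1)] = 1 − 6×28 / (6×35) = 1 − 168/210 ≈ 0.200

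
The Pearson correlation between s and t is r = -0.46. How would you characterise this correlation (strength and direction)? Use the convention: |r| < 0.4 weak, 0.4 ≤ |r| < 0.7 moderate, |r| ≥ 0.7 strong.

r = -0.46 < 0 so the relationship is negative.
|r| = 0.46, which falls in the moderate range.

moderate negative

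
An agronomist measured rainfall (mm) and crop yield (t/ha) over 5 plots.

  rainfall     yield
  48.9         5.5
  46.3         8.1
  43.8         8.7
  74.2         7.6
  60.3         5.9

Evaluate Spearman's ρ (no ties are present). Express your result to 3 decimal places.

-0.600

Rank rainfall: 3, 2, 1, 5, 4
Rank yield: 1, 4, 5, 3, 2
d = rank(rainfall) − rank(yield): 2, -2, -4, 2, 2; Σd² = 32
ρ = 1 − 6Σd² / [n(n²−1)] = 1 − 6×32 / (5×24) = 1 − 192/120 ≈ -0.600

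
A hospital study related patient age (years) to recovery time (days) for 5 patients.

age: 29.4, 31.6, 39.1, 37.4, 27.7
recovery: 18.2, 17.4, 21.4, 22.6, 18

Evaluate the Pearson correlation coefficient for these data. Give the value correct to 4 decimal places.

n = 5, Σx = 165.2, Σy = 97.6, Σx² = 5557.78, Σy² = 1926.72, Σxy = 3265.5
nΣxy − ΣxΣy = 16327.5 − 16123.52 = 203.98
nΣx² − (Σx)² = 27788.9 − 27291.04 = 497.86; nΣy² − (Σy)² = 9633.6 − 9525.76 = 107.84
r = 203.98 / √(497.86 × 107.84) = 203.98 / 231.7093 ≈ 0.8803

0.8803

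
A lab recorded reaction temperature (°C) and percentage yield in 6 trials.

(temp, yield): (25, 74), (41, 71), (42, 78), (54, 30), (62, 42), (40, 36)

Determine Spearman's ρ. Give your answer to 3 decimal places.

-0.314

Rank temp: 1, 3, 4, 5, 6, 2
Rank yield: 5, 4, 6, 1, 3, 2
d = rank(temp) − rank(yield): -4, -1, -2, 4, 3, 0; Σd² = 46
ρ = 1 − 6Σd² / [n(n²−1)] = 1 − 6×46 / (6×35) = 1 − 276/210 ≈ -0.314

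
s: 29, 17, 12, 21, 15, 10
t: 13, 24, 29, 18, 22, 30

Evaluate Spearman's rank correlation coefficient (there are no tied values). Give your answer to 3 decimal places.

-0.943

Rank s: 6, 4, 2, 5, 3, 1
Rank t: 1, 4, 5, 2, 3, 6
d = rank(s) − rank(t): 5, 0, -3, 3, 0, -5; Σd² = 68
ρ = 1 − 6Σd² / [n(n²−1)] = 1 − 6×68 / (6×35) = 1 − 408/210 ≈ -0.943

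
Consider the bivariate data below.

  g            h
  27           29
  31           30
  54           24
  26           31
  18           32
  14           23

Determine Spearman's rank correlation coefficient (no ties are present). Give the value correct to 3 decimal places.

Rank g: 4, 5, 6, 3, 2, 1
Rank h: 3, 4, 2, 5, 6, 1
d = rank(g) − rank(h): 1, 1, 4, -2, -4, 0; Σd² = 38
ρ = 1 − 6Σd² / [n(n²−1)] = 1 − 6×38 / (6×35) = 1 − 228/210 ≈ -0.086

-0.086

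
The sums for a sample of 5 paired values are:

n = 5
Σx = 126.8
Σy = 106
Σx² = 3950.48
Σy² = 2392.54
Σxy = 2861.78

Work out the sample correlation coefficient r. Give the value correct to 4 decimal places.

r = (nΣxy − ΣxΣy) / √[(nΣx² − (Σx)²)(nΣy² − (Σy)²)]
Numerator: 5×2861.78 − 126.8×106 = 868.1
Denominator: √[(19752.4 − 16078.24)(11962.7 − 11236)] = √[3674.16 × 726.7] = 1634.0172
r = 868.1 / 1634.0172 ≈ 0.5313

0.5313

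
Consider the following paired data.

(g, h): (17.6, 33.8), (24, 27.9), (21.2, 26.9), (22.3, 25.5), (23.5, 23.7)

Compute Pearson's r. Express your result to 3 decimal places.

n = 5, Σg = 108.6, Σh = 137.8, Σg² = 2384.74, Σh² = 3856.4, Σgh = 2960.36
nΣgh − ΣgΣh = 14801.8 − 14965.08 = -163.28
nΣg² − (Σg)² = 11923.7 − 11793.96 = 129.74; nΣh² − (Σh)² = 19282 − 18988.84 = 293.16
r = -163.28 / √(129.74 × 293.16) = -163.28 / 195.0246 ≈ -0.837

-0.837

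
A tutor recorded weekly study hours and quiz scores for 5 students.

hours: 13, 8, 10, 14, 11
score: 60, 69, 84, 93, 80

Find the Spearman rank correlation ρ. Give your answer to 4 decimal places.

Rank hours: 4, 1, 2, 5, 3
Rank score: 1, 2, 4, 5, 3
d = rank(hours) − rank(score): 3, -1, -2, 0, 0; Σd² = 14
ρ = 1 − 6Σd² / [n(n²−1)] = 1 − 6×14 / (5×24) = 1 − 84/120 ≈ 0.3000

0.3000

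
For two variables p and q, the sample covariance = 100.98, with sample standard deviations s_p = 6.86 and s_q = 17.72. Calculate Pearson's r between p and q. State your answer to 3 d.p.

r = Cov(p,q) / (s_p · s_q) = 100.98 / (6.86 × 17.72)
  = 100.98 / 121.5592 ≈ 0.831

0.831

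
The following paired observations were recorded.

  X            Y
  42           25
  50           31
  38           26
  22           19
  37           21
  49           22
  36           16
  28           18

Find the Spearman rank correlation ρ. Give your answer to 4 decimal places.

Rank X: 6, 8, 5, 1, 4, 7, 3, 2
Rank Y: 6, 8, 7, 3, 4, 5, 1, 2
d = rank(X) − rank(Y): 0, 0, -2, -2, 0, 2, 2, 0; Σd² = 16
ρ = 1 − 6Σd² / [n(n²−1)] = 1 − 6×16 / (8×63) = 1 − 96/504 ≈ 0.8095

0.8095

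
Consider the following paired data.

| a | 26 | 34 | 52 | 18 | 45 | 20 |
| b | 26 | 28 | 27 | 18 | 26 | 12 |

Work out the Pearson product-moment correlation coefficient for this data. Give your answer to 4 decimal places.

0.7116

n = 6, Σa = 195, Σb = 137, Σa² = 7285, Σb² = 3333, Σab = 4766
nΣab − ΣaΣb = 28596 − 26715 = 1881
nΣa² − (Σa)² = 43710 − 38025 = 5685; nΣb² − (Σb)² = 19998 − 18769 = 1229
r = 1881 / √(5685 × 1229) = 1881 / 2643.2679 ≈ 0.7116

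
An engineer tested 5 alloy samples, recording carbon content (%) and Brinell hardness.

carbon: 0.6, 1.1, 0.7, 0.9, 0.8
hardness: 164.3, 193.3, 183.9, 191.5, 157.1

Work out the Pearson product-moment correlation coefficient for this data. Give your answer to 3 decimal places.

n = 5, Σx = 4.1, Σy = 890.1, Σx² = 3.51, Σy² = 159531.25, Σxy = 737.97
nΣxy − ΣxΣy = 3689.85 − 3649.41 = 40.44
nΣx² − (Σx)² = 17.55 − 16.81 = 0.74; nΣy² − (Σy)² = 797656.25 − 792278.01 = 5378.24
r = 40.44 / √(0.74 × 5378.24) = 40.44 / 63.0864 ≈ 0.641

0.641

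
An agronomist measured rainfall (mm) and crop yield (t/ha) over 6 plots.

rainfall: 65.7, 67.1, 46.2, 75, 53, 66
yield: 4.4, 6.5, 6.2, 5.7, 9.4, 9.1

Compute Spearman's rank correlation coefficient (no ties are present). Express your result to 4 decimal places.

-0.2000

Rank rainfall: 3, 5, 1, 6, 2, 4
Rank yield: 1, 4, 3, 2, 6, 5
d = rank(rainfall) − rank(yield): 2, 1, -2, 4, -4, -1; Σd² = 42
ρ = 1 − 6Σd² / [n(n²−1)] = 1 − 6×42 / (6×35) = 1 − 252/210 ≈ -0.2000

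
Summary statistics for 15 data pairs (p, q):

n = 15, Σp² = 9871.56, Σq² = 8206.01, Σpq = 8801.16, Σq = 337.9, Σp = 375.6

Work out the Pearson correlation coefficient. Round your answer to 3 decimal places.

0.646

r = (nΣpq − ΣpΣq) / √[(nΣp² − (Σp)²)(nΣq² − (Σq)²)]
Numerator: 15×8801.16 − 375.6×337.9 = 5102.16
Denominator: √[(148073.4 − 141075.36)(123090.15 − 114176.41)] = √[6998.04 × 8913.74] = 7898.0193
r = 5102.16 / 7898.0193 ≈ 0.646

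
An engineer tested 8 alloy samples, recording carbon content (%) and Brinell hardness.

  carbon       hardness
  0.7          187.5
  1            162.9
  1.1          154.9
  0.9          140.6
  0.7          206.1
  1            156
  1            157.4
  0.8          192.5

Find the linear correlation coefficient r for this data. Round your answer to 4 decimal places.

n = 8, Σx = 7.2, Σy = 1357.9, Σx² = 6.64, Σy² = 234099.25, Σxy = 1202.75
nΣxy − ΣxΣy = 9622 − 9776.88 = -154.88
nΣx² − (Σx)² = 53.12 − 51.84 = 1.28; nΣy² − (Σy)² = 1872794 − 1843892.41 = 28901.59
r = -154.88 / √(1.28 × 28901.59) = -154.88 / 192.3383 ≈ -0.8052

-0.8052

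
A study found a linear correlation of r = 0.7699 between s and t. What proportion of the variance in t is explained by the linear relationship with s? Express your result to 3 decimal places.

r² = (0.7699)² = 0.593

0.593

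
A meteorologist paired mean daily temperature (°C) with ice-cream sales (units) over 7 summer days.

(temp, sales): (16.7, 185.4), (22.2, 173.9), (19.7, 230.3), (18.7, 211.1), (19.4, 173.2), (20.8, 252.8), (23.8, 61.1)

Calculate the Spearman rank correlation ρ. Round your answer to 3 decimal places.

-0.286

Rank temp: 1, 6, 4, 2, 3, 5, 7
Rank sales: 4, 3, 6, 5, 2, 7, 1
d = rank(temp) − rank(sales): -3, 3, -2, -3, 1, -2, 6; Σd² = 72
ρ = 1 − 6Σd² / [n(n²−1)] = 1 − 6×72 / (7×48) = 1 − 432/336 ≈ -0.286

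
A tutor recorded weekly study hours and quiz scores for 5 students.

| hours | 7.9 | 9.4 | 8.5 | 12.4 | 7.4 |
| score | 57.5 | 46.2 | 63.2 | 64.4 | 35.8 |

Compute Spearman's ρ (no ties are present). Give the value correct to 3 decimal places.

Rank hours: 2, 4, 3, 5, 1
Rank score: 3, 2, 4, 5, 1
d = rank(hours) − rank(score): -1, 2, -1, 0, 0; Σd² = 6
ρ = 1 − 6Σd² / [n(n²−1)] = 1 − 6×6 / (5×24) = 1 − 36/120 ≈ 0.700

0.700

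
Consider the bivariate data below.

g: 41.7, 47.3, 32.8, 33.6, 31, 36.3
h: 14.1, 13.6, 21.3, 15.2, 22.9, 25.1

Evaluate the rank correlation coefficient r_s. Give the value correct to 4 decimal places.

-0.6571

Rank g: 5, 6, 2, 3, 1, 4
Rank h: 2, 1, 4, 3, 5, 6
d = rank(g) − rank(h): 3, 5, -2, 0, -4, -2; Σd² = 58
ρ = 1 − 6Σd² / [n(n²−1)] = 1 − 6×58 / (6×35) = 1 − 348/210 ≈ -0.6571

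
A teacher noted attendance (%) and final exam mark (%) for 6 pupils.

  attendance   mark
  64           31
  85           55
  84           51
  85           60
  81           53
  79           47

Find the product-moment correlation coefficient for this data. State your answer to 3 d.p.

n = 6, Σx = 478, Σy = 297, Σx² = 38404, Σy² = 15205, Σxy = 24049
nΣxy − ΣxΣy = 144294 − 141966 = 2328
nΣx² − (Σx)² = 230424 − 228484 = 1940; nΣy² − (Σy)² = 91230 − 88209 = 3021
r = 2328 / √(1940 × 3021) = 2328 / 2420.8965 ≈ 0.962

0.962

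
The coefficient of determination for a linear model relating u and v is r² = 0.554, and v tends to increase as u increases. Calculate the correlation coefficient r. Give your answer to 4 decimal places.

|r| = √0.554 = 0.7443
The association is positive, so r = 0.7443.

0.7443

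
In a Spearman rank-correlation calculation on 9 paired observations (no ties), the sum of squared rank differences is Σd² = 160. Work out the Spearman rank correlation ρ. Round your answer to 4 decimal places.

-0.3333

ρ = 1 − 6Σd² / [n(n²−1)] = 1 − 6×160 / (9×80)
  = 1 − 960/720 = 1 − 1.33333 ≈ -0.3333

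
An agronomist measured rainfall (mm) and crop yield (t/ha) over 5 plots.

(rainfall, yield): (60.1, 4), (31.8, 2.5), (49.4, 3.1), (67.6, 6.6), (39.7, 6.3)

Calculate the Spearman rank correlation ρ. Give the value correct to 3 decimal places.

Rank rainfall: 4, 1, 3, 5, 2
Rank yield: 3, 1, 2, 5, 4
d = rank(rainfall) − rank(yield): 1, 0, 1, 0, -2; Σd² = 6
ρ = 1 − 6Σd² / [n(n²−1)] = 1 − 6×6 / (5×24) = 1 − 36/120 ≈ 0.700

0.700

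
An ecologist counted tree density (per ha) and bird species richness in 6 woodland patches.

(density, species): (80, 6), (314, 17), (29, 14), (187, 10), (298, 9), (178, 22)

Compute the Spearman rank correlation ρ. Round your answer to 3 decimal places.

0.143

Rank density: 2, 6, 1, 4, 5, 3
Rank species: 1, 5, 4, 3, 2, 6
d = rank(density) − rank(species): 1, 1, -3, 1, 3, -3; Σd² = 30
ρ = 1 − 6Σd² / [n(n²−1)] = 1 − 6×30 / (6×35) = 1 − 180/210 ≈ 0.143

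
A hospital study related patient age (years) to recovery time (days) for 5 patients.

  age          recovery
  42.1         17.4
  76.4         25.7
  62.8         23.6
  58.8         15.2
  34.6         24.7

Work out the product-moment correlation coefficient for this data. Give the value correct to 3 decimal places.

0.222

n = 5, Σx = 274.7, Σy = 106.6, Σx² = 16207.81, Σy² = 2361.34, Σxy = 5926.48
nΣxy − ΣxΣy = 29632.4 − 29283.02 = 349.38
nΣx² − (Σx)² = 81039.05 − 75460.09 = 5578.96; nΣy² − (Σy)² = 11806.7 − 11363.56 = 443.14
r = 349.38 / √(5578.96 × 443.14) = 349.38 / 1572.3423 ≈ 0.222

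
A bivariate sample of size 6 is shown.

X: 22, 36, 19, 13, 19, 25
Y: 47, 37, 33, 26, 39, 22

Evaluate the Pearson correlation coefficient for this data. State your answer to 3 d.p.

0.187

n = 6, ΣX = 134, ΣY = 204, ΣX² = 3296, ΣY² = 7348, ΣXY = 4622
nΣXY − ΣXΣY = 27732 − 27336 = 396
nΣX² − (ΣX)² = 19776 − 17956 = 1820; nΣY² − (ΣY)² = 44088 − 41616 = 2472
r = 396 / √(1820 × 2472) = 396 / 2121.0941 ≈ 0.187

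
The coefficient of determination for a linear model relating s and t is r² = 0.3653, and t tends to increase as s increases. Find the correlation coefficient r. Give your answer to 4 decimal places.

0.6044

|r| = √0.3653 = 0.6044
The association is positive, so r = 0.6044.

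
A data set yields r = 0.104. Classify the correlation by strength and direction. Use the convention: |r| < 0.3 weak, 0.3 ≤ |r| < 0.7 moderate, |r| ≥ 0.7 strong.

weak positive

r = 0.104 > 0 so the relationship is positive.
|r| = 0.104, which falls in the weak range.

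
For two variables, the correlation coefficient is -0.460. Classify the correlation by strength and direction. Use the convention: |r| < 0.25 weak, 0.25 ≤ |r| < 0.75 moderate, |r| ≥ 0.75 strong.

moderate negative

r = -0.460 < 0 so the relationship is negative.
|r| = 0.460, which falls in the moderate range.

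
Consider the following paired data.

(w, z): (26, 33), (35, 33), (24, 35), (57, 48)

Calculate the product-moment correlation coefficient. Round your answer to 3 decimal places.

0.914

n = 4, Σw = 142, Σz = 149, Σw² = 5726, Σz² = 5707, Σwz = 5589
nΣwz − ΣwΣz = 22356 − 21158 = 1198
nΣw² − (Σw)² = 22904 − 20164 = 2740; nΣz² − (Σz)² = 22828 − 22201 = 627
r = 1198 / √(2740 × 627) = 1198 / 1310.7174 ≈ 0.914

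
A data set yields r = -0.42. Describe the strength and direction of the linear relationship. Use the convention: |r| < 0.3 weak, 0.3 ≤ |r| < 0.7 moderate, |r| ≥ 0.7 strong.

r = -0.42 < 0 so the relationship is negative.
|r| = 0.42, which falls in the moderate range.

moderate negative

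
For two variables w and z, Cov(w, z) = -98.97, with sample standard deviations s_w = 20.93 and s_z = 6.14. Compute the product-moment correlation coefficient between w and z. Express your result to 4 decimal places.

r = Cov(w,z) / (s_w · s_z) = -98.97 / (20.93 × 6.14)
  = -98.97 / 128.5102 ≈ -0.7701

-0.7701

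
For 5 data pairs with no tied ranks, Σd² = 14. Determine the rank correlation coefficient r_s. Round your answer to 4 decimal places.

ρ = 1 − 6Σd² / [n(n²−1)] = 1 − 6×14 / (5×24)
  = 1 − 84/120 = 1 − 0.70000 ≈ 0.3000

0.3000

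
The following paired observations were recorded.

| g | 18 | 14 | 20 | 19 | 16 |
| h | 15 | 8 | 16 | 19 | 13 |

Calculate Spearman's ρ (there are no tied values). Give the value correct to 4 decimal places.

Rank g: 3, 1, 5, 4, 2
Rank h: 3, 1, 4, 5, 2
d = rank(g) − rank(h): 0, 0, 1, -1, 0; Σd² = 2
ρ = 1 − 6Σd² / [n(n²−1)] = 1 − 6×2 / (5×24) = 1 − 12/120 ≈ 0.9000

0.9000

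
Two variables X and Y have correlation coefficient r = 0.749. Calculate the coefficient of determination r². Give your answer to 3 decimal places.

0.561

r² = (0.749)² = 0.561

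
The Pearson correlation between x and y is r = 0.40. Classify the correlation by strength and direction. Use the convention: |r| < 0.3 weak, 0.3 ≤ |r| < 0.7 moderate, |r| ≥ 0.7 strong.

r = 0.40 > 0 so the relationship is positive.
|r| = 0.40, which falls in the moderate range.

moderate positive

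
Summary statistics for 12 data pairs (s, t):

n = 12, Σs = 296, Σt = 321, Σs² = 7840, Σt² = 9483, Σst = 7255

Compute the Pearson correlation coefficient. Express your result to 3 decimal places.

r = (nΣst − ΣsΣt) / √[(nΣs² − (Σs)²)(nΣt² − (Σt)²)]
Numerator: 12×7255 − 296×321 = -7956
Denominator: √[(94080 − 87616)(113796 − 103041)] = √[6464 × 10755] = 8337.8846
r = -7956 / 8337.8846 ≈ -0.954

-0.954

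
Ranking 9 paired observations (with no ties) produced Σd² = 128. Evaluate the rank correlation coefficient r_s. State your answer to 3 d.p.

ρ = 1 − 6Σd² / [n(n²−1)] = 1 − 6×128 / (9×80)
  = 1 − 768/720 = 1 − 1.0667 ≈ -0.067

-0.067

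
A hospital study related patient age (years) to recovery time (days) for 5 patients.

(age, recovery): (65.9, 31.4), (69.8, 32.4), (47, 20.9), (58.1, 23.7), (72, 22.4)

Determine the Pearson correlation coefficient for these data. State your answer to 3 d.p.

0.551

n = 5, Σx = 312.8, Σy = 130.8, Σx² = 19983.46, Σy² = 3535.98, Σxy = 8302.85
nΣxy − ΣxΣy = 41514.25 − 40914.24 = 600.01
nΣx² − (Σx)² = 99917.3 − 97843.84 = 2073.46; nΣy² − (Σy)² = 17679.9 − 17108.64 = 571.26
r = 600.01 / √(2073.46 × 571.26) = 600.01 / 1088.3404 ≈ 0.551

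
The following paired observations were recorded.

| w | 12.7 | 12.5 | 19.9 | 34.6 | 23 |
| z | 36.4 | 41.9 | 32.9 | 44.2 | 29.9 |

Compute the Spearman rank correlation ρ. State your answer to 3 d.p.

Rank w: 2, 1, 3, 5, 4
Rank z: 3, 4, 2, 5, 1
d = rank(w) − rank(z): -1, -3, 1, 0, 3; Σd² = 20
ρ = 1 − 6Σd² / [n(n²−1)] = 1 − 6×20 / (5×24) = 1 − 120/120 ≈ 0.000

0.000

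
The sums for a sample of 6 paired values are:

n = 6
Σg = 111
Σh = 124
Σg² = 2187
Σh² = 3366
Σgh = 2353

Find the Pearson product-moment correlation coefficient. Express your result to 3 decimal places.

r = (nΣgh − ΣgΣh) / √[(nΣg² − (Σg)²)(nΣh² − (Σh)²)]
Numerator: 6×2353 − 111×124 = 354
Denominator: √[(13122 − 12321)(20196 − 15376)] = √[801 × 4820] = 1964.8969
r = 354 / 1964.8969 ≈ 0.180

0.180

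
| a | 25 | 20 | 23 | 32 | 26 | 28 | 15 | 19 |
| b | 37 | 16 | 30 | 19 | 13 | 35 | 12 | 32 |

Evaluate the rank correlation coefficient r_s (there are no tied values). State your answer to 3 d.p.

0.310

Rank a: 5, 3, 4, 8, 6, 7, 1, 2
Rank b: 8, 3, 5, 4, 2, 7, 1, 6
d = rank(a) − rank(b): -3, 0, -1, 4, 4, 0, 0, -4; Σd² = 58
ρ = 1 − 6Σd² / [n(n²−1)] = 1 − 6×58 / (8×63) = 1 − 348/504 ≈ 0.310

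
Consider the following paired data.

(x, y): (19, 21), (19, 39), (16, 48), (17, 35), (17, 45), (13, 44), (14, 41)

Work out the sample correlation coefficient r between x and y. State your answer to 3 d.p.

-0.572

n = 7, Σx = 115, Σy = 273, Σx² = 1921, Σy² = 11133, Σxy = 4414
nΣxy − ΣxΣy = 30898 − 31395 = -497
nΣx² − (Σx)² = 13447 − 13225 = 222; nΣy² − (Σy)² = 77931 − 74529 = 3402
r = -497 / √(222 × 3402) = -497 / 869.0478 ≈ -0.572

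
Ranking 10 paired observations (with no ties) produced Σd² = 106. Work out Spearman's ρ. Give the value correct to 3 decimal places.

0.358

ρ = 1 − 6Σd² / [n(n²−1)] = 1 − 6×106 / (10×99)
  = 1 − 636/990 = 1 − 0.6424 ≈ 0.358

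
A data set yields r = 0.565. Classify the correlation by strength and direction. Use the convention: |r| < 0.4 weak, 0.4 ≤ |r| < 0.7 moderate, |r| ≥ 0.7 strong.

r = 0.565 > 0 so the relationship is positive.
|r| = 0.565, which falls in the moderate range.

moderate positive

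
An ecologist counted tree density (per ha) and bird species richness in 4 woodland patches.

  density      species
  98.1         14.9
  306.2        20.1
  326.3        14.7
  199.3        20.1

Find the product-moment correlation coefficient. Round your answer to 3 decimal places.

0.198

n = 4, Σx = 929.9, Σy = 69.8, Σx² = 249574.23, Σy² = 1246.12, Σxy = 16418.85
nΣxy − ΣxΣy = 65675.4 − 64907.02 = 768.38
nΣx² − (Σx)² = 998296.92 − 864714.01 = 133582.91; nΣy² − (Σy)² = 4984.48 − 4872.04 = 112.44
r = 768.38 / √(133582.91 × 112.44) = 768.38 / 3875.5725 ≈ 0.198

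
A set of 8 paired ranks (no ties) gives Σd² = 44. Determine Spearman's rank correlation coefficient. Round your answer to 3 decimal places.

0.476

ρ = 1 − 6Σd² / [n(n²−1)] = 1 − 6×44 / (8×63)
  = 1 − 264/504 = 1 − 0.5238 ≈ 0.476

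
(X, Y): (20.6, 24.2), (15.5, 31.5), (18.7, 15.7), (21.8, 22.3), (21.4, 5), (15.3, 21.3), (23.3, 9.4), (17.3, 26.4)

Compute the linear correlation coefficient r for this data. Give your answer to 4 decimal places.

-0.6543

n = 8, ΣX = 153.9, ΣY = 155.8, ΣX² = 3023.77, ΣY² = 3585.68, ΣXY = 2875.13
nΣXY − ΣXΣY = 23001.04 − 23977.62 = -976.58
nΣX² − (ΣX)² = 24190.16 − 23685.21 = 504.95; nΣY² − (ΣY)² = 28685.44 − 24273.64 = 4411.8
r = -976.58 / √(504.95 × 4411.8) = -976.58 / 1492.5610 ≈ -0.6543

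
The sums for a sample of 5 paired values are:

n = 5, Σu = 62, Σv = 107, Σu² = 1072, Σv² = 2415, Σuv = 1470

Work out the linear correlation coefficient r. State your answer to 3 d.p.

r = (nΣuv − ΣuΣv) / √[(nΣu² − (Σu)²)(nΣv² − (Σv)²)]
Numerator: 5×1470 − 62×107 = 716
Denominator: √[(5360 − 3844)(12075 − 11449)] = √[1516 × 626] = 974.1745
r = 716 / 974.1745 ≈ 0.735

0.735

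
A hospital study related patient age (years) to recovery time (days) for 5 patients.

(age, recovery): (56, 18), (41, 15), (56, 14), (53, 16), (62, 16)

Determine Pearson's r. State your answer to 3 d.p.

n = 5, Σx = 268, Σy = 79, Σx² = 14606, Σy² = 1257, Σxy = 4247
nΣxy − ΣxΣy = 21235 − 21172 = 63
nΣx² − (Σx)² = 73030 − 71824 = 1206; nΣy² − (Σy)² = 6285 − 6241 = 44
r = 63 / √(1206 × 44) = 63 / 230.3562 ≈ 0.273

0.273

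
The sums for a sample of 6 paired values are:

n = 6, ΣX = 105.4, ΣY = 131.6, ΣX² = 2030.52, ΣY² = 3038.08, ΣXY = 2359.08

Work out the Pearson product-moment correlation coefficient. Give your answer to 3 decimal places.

0.287

r = (nΣXY − ΣXΣY) / √[(nΣX² − (ΣX)²)(nΣY² − (ΣY)²)]
Numerator: 6×2359.08 − 105.4×131.6 = 283.84
Denominator: √[(12183.12 − 11109.16)(18228.48 − 17318.56)] = √[1073.96 × 909.92] = 988.5432
r = 283.84 / 988.5432 ≈ 0.287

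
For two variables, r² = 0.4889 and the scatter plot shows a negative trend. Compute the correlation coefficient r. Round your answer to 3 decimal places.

|r| = √0.4889 = 0.699
The association is negative, so r = −0.699.

-0.699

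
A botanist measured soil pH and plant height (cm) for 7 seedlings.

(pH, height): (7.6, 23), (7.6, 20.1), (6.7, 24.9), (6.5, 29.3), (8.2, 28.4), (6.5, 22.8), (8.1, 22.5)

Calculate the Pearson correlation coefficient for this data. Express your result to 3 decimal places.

-0.174

n = 7, Σx = 51.2, Σy = 171, Σx² = 377.76, Σy² = 4244.16, Σxy = 1248.17
nΣxy − ΣxΣy = 8737.19 − 8755.2 = -18.01
nΣx² − (Σx)² = 2644.32 − 2621.44 = 22.88; nΣy² − (Σy)² = 29709.12 − 29241 = 468.12
r = -18.01 / √(22.88 × 468.12) = -18.01 / 103.4920 ≈ -0.174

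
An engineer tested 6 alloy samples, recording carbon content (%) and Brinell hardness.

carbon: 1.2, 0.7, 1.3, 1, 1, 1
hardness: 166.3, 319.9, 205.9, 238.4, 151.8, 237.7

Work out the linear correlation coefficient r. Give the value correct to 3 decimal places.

-0.718

n = 6, Σx = 6.2, Σy = 1320, Σx² = 6.62, Σy² = 308765.6, Σxy = 1319.06
nΣxy − ΣxΣy = 7914.36 − 8184 = -269.64
nΣx² − (Σx)² = 39.72 − 38.44 = 1.28; nΣy² − (Σy)² = 1852593.6 − 1742400 = 110193.6
r = -269.64 / √(1.28 × 110193.6) = -269.64 / 375.5633 ≈ -0.718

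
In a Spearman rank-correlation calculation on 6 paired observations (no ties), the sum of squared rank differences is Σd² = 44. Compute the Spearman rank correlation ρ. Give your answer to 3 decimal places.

-0.257

ρ = 1 − 6Σd² / [n(n²−1)] = 1 − 6×44 / (6×35)
  = 1 − 264/210 = 1 − 1.2571 ≈ -0.257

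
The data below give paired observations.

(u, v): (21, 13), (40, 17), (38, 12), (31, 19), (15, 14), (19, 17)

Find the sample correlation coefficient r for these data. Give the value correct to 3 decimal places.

0.114

n = 6, Σu = 164, Σv = 92, Σu² = 5032, Σv² = 1448, Σuv = 2531
nΣuv − ΣuΣv = 15186 − 15088 = 98
nΣu² − (Σu)² = 30192 − 26896 = 3296; nΣv² − (Σv)² = 8688 − 8464 = 224
r = 98 / √(3296 × 224) = 98 / 859.2462 ≈ 0.114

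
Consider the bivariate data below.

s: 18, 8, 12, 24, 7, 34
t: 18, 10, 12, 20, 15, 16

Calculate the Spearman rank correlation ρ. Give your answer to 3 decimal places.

0.657

Rank s: 4, 2, 3, 5, 1, 6
Rank t: 5, 1, 2, 6, 3, 4
d = rank(s) − rank(t): -1, 1, 1, -1, -2, 2; Σd² = 12
ρ = 1 − 6Σd² / [n(n²−1)] = 1 − 6×12 / (6×35) = 1 − 72/210 ≈ 0.657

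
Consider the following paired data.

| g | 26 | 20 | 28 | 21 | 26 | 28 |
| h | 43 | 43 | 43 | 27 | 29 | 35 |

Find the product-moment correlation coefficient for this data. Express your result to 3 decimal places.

n = 6, Σg = 149, Σh = 220, Σg² = 3761, Σh² = 8342, Σgh = 5483
nΣgh − ΣgΣh = 32898 − 32780 = 118
nΣg² − (Σg)² = 22566 − 22201 = 365; nΣh² − (Σh)² = 50052 − 48400 = 1652
r = 118 / √(365 × 1652) = 118 / 776.5179 ≈ 0.152

0.152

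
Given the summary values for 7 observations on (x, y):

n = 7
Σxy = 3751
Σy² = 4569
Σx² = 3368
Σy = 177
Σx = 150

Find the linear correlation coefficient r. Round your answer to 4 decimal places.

-0.3493

r = (nΣxy − ΣxΣy) / √[(nΣx² − (Σx)²)(nΣy² − (Σy)²)]
Numerator: 7×3751 − 150×177 = -293
Denominator: √[(23576 − 22500)(31983 − 31329)] = √[1076 × 654] = 838.8707
r = -293 / 838.8707 ≈ -0.3493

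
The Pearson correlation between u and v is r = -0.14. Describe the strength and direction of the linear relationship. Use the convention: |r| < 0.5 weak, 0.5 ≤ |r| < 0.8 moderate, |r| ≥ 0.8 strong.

r = -0.14 < 0 so the relationship is negative.
|r| = 0.14, which falls in the weak range.

weak negative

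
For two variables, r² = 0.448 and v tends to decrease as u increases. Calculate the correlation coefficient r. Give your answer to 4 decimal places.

-0.6693

|r| = √0.448 = 0.6693
The association is negative, so r = −0.6693.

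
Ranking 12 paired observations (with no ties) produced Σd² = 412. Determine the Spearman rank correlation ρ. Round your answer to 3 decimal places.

ρ = 1 − 6Σd² / [n(n²−1)] = 1 − 6×412 / (12×143)
  = 1 − 2472/1716 = 1 − 1.4406 ≈ -0.441

-0.441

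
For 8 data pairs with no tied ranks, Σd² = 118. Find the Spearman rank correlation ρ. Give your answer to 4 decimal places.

ρ = 1 − 6Σd² / [n(n²−1)] = 1 − 6×118 / (8×63)
  = 1 − 708/504 = 1 − 1.40476 ≈ -0.4048

-0.4048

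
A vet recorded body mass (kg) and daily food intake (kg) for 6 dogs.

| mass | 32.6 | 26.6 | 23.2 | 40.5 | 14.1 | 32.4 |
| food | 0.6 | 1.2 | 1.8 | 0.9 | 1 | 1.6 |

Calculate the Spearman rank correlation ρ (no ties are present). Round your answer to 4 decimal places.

-0.5429

Rank mass: 5, 3, 2, 6, 1, 4
Rank food: 1, 4, 6, 2, 3, 5
d = rank(mass) − rank(food): 4, -1, -4, 4, -2, -1; Σd² = 54
ρ = 1 − 6Σd² / [n(n²−1)] = 1 − 6×54 / (6×35) = 1 − 324/210 ≈ -0.5429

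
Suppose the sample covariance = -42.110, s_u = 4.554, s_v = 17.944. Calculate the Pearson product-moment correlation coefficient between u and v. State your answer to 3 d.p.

r = Cov(u,v) / (s_u · s_v) = -42.110 / (4.554 × 17.944)
  = -42.110 / 81.7170 ≈ -0.515

-0.515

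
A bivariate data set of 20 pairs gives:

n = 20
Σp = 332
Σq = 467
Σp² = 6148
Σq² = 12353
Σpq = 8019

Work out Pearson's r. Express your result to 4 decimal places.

r = (nΣpq − ΣpΣq) / √[(nΣp² − (Σp)²)(nΣq² − (Σq)²)]
Numerator: 20×8019 − 332×467 = 5336
Denominator: √[(122960 − 110224)(247060 − 218089)] = √[12736 × 28971] = 19208.7130
r = 5336 / 19208.7130 ≈ 0.2778

0.2778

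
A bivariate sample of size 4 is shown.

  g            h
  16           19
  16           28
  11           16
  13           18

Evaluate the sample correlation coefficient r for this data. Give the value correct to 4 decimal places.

0.7169

n = 4, Σg = 56, Σh = 81, Σg² = 802, Σh² = 1725, Σgh = 1162
nΣgh − ΣgΣh = 4648 − 4536 = 112
nΣg² − (Σg)² = 3208 − 3136 = 72; nΣh² − (Σh)² = 6900 − 6561 = 339
r = 112 / √(72 × 339) = 112 / 156.2306 ≈ 0.7169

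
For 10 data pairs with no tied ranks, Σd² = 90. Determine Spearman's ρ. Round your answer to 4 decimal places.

0.4545

ρ = 1 − 6Σd² / [n(n²−1)] = 1 − 6×90 / (10×99)
  = 1 − 540/990 = 1 − 0.54545 ≈ 0.4545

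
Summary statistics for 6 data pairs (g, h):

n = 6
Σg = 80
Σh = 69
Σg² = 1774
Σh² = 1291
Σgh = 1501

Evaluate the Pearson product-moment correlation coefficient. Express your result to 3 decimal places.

0.979

r = (nΣgh − ΣgΣh) / √[(nΣg² − (Σg)²)(nΣh² − (Σh)²)]
Numerator: 6×1501 − 80×69 = 3486
Denominator: √[(10644 − 6400)(7746 − 4761)] = √[4244 × 2985] = 3559.2612
r = 3486 / 3559.2612 ≈ 0.979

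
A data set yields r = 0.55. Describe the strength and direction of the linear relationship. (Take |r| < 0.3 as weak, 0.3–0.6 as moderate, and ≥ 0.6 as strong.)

moderate positive

r = 0.55 > 0 so the relationship is positive.
|r| = 0.55, which falls in the moderate range.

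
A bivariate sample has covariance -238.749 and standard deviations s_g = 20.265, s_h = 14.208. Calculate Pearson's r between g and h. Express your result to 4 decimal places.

-0.8292

r = Cov(g,h) / (s_g · s_h) = -238.749 / (20.265 × 14.208)
  = -238.749 / 287.9251 ≈ -0.8292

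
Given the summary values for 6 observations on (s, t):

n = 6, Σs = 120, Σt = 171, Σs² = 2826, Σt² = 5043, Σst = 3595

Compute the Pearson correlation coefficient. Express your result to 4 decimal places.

0.6513

r = (nΣst − ΣsΣt) / √[(nΣs² − (Σs)²)(nΣt² − (Σt)²)]
Numerator: 6×3595 − 120×171 = 1050
Denominator: √[(16956 − 14400)(30258 − 29241)] = √[2556 × 1017] = 1612.2816
r = 1050 / 1612.2816 ≈ 0.6513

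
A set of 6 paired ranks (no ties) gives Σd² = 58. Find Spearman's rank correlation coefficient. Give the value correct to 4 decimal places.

ρ = 1 − 6Σd² / [n(n²−1)] = 1 − 6×58 / (6×35)
  = 1 − 348/210 = 1 − 1.65714 ≈ -0.6571

-0.6571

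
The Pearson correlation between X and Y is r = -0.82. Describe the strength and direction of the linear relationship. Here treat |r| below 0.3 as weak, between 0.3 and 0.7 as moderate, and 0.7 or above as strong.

r = -0.82 < 0 so the relationship is negative.
|r| = 0.82, which falls in the strong range.

strong negative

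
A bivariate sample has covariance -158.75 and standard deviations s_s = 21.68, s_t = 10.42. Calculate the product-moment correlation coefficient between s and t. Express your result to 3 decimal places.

r = Cov(s,t) / (s_s · s_t) = -158.75 / (21.68 × 10.42)
  = -158.75 / 225.9056 ≈ -0.703

-0.703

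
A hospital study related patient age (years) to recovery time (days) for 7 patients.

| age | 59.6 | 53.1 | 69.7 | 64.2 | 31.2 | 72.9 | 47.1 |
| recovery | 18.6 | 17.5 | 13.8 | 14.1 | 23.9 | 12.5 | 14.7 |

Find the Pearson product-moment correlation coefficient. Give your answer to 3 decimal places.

n = 7, Σx = 397.8, Σy = 115.1, Σx² = 23857.76, Σy² = 1985.01, Σxy = 6254.19
nΣxy − ΣxΣy = 43779.33 − 45786.78 = -2007.45
nΣx² − (Σx)² = 167004.32 − 158244.84 = 8759.48; nΣy² − (Σy)² = 13895.07 − 13248.01 = 647.06
r = -2007.45 / √(8759.48 × 647.06) = -2007.45 / 2380.7371 ≈ -0.843

-0.843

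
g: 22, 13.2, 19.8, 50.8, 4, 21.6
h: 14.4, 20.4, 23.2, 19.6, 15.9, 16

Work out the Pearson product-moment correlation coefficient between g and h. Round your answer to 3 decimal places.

0.198

n = 6, Σg = 131.4, Σh = 109.5, Σg² = 4113.48, Σh² = 2054.73, Σgh = 2450.32
nΣgh − ΣgΣh = 14701.92 − 14388.3 = 313.62
nΣg² − (Σg)² = 24680.88 − 17265.96 = 7414.92; nΣh² − (Σh)² = 12328.38 − 11990.25 = 338.13
r = 313.62 / √(7414.92 × 338.13) = 313.62 / 1583.4162 ≈ 0.198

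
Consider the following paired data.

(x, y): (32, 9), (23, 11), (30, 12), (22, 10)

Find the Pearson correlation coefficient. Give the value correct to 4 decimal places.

-0.1293

n = 4, Σx = 107, Σy = 42, Σx² = 2937, Σy² = 446, Σxy = 1121
nΣxy − ΣxΣy = 4484 − 4494 = -10
nΣx² − (Σx)² = 11748 − 11449 = 299; nΣy² − (Σy)² = 1784 − 1764 = 20
r = -10 / √(299 × 20) = -10 / 77.3305 ≈ -0.1293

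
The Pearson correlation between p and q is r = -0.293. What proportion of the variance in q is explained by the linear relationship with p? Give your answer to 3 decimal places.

0.086

r² = (-0.293)² = 0.086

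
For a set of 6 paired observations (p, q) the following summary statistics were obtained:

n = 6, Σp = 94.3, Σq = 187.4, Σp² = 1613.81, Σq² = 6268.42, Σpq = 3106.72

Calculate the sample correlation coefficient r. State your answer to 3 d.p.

0.690

r = (nΣpq − ΣpΣq) / √[(nΣp² − (Σp)²)(nΣq² − (Σq)²)]
Numerator: 6×3106.72 − 94.3×187.4 = 968.5
Denominator: √[(9682.86 − 8892.49)(37610.52 − 35118.76)] = √[790.37 × 2491.76] = 1403.3575
r = 968.5 / 1403.3575 ≈ 0.690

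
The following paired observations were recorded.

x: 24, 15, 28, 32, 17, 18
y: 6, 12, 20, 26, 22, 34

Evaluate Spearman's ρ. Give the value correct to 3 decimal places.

Rank x: 4, 1, 5, 6, 2, 3
Rank y: 1, 2, 3, 5, 4, 6
d = rank(x) − rank(y): 3, -1, 2, 1, -2, -3; Σd² = 28
ρ = 1 − 6Σd² / [n(n²−1)] = 1 − 6×28 / (6×35) = 1 − 168/210 ≈ 0.200

0.200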